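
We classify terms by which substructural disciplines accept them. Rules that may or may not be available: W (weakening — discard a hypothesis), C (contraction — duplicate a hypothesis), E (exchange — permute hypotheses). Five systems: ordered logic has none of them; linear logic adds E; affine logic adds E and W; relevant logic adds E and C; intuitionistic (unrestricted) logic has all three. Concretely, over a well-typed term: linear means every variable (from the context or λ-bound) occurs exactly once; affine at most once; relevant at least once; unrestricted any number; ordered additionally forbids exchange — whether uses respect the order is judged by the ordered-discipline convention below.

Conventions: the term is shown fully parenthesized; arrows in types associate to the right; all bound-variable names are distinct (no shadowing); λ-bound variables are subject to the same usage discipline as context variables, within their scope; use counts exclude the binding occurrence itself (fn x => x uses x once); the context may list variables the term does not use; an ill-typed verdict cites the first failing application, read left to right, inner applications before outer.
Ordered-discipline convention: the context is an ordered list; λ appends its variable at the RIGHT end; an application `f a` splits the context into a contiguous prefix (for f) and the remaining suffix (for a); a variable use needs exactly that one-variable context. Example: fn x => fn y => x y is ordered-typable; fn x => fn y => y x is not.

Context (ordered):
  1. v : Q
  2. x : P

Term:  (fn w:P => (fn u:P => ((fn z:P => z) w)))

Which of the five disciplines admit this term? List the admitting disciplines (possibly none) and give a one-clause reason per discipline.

admitted by: affine, unrestricted
usage: v: 0, x: 0, w (bound): 1, u (bound): 0, z (bound): 1
order of uses: z, w
typing: well-typed — term : P → P → P
ordered: ✗ — unused: v, x, u — weakening required
linear: ✗ — unused: v, x, u — weakening required
affine: ✓ — at most one use each (v, x, w, u, z)
relevant: ✗ — unused: v, x, u — weakening required
unrestricted: ✓ — typability at P → P → P is all that's needed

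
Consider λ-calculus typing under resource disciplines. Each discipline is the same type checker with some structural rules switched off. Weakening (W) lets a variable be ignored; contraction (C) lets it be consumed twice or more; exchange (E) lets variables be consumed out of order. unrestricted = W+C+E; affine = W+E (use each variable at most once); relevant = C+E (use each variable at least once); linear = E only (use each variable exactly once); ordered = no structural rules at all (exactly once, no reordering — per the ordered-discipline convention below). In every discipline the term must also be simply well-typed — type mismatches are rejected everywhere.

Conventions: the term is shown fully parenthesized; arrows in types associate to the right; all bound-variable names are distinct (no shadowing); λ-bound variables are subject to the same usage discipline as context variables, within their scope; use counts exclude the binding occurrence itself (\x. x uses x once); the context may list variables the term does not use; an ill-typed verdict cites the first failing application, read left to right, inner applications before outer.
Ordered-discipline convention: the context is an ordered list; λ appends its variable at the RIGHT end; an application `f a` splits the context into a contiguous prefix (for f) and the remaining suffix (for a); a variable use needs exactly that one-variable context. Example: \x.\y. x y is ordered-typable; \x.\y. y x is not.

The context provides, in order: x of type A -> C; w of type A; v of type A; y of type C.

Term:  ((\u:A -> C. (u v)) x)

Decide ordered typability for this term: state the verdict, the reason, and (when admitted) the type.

no — w, y never used (weakening)
variable uses: x: 1; w: 0; v: 1; y: 0; u [bound]: 1
uses in reading order: u, v, x
typing: ✓ — C
all disciplines: ordered ✗ | linear ✗ | affine ✓ | relevant ✗ | unrestricted ✓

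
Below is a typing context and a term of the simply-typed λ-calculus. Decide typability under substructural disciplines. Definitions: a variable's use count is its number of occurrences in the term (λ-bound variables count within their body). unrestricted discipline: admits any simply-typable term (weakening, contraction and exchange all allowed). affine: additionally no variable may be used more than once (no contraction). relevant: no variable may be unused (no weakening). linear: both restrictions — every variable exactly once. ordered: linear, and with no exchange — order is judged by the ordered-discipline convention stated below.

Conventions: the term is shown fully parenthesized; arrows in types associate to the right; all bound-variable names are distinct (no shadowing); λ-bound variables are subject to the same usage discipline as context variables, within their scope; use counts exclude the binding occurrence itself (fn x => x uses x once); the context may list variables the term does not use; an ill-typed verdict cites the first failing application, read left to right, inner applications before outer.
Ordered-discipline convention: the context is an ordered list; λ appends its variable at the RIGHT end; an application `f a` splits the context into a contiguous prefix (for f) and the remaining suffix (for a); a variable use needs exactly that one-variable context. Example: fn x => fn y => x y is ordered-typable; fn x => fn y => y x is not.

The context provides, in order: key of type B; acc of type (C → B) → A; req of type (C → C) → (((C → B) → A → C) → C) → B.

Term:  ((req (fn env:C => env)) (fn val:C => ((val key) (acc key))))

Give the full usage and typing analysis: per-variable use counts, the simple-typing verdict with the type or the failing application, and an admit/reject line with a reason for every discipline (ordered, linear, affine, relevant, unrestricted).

use counts: key=2, acc=1, req=1, env (λ-bound)=1, val (λ-bound)=1
uses in reading order: req, env, val, key, acc, key
typing: ill-typed: non-arrow in function slot: C
ordered: ✗ — fails simple typing
linear: ✗ — a type mismatch blocks all five
affine: ✗ — the type mismatch rejects it
relevant: ✗ — not simply typable
unrestricted: ✗ — fails simple typing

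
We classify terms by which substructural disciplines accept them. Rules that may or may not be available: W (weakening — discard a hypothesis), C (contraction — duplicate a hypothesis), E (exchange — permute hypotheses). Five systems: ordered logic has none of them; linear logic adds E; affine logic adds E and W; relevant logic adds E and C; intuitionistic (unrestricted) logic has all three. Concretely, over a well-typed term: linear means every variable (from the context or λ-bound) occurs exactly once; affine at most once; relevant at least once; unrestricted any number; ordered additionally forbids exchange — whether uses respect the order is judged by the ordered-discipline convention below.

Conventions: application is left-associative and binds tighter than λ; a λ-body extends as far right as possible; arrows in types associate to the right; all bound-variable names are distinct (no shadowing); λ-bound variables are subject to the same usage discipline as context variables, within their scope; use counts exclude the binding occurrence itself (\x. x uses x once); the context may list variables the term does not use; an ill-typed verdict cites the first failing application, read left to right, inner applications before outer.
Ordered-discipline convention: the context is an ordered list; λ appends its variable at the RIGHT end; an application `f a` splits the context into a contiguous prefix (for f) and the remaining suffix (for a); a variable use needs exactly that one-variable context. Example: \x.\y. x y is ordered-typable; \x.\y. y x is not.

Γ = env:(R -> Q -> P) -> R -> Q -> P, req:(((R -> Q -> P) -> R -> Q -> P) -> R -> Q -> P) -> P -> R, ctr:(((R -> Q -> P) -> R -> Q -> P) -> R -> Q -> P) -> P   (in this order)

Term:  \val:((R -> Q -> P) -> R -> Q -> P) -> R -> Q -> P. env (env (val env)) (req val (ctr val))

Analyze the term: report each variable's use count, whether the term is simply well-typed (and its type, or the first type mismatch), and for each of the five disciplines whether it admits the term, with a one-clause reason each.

variable uses: env: 3×, req: 1×, ctr: 1×, val [bound]: 3×
left-to-right use order: env, env, val, env, req, val, ctr, val
typing: well-typed — term : (((R -> Q -> P) -> R -> Q -> P) -> R -> Q -> P) -> Q -> P
ordered: ✗ — uses contraction: env ×3, val ×3
linear: ✗ — uses contraction: env ×3, val ×3
affine: ✗ — uses contraction: env ×3, val ×3
relevant: ✓ — every one of env, req, ctr, val appears
unrestricted: ✓ — simply typable at (((R -> Q -> P) -> R -> Q -> P) -> R -> Q -> P) -> Q -> P; W, C, E all held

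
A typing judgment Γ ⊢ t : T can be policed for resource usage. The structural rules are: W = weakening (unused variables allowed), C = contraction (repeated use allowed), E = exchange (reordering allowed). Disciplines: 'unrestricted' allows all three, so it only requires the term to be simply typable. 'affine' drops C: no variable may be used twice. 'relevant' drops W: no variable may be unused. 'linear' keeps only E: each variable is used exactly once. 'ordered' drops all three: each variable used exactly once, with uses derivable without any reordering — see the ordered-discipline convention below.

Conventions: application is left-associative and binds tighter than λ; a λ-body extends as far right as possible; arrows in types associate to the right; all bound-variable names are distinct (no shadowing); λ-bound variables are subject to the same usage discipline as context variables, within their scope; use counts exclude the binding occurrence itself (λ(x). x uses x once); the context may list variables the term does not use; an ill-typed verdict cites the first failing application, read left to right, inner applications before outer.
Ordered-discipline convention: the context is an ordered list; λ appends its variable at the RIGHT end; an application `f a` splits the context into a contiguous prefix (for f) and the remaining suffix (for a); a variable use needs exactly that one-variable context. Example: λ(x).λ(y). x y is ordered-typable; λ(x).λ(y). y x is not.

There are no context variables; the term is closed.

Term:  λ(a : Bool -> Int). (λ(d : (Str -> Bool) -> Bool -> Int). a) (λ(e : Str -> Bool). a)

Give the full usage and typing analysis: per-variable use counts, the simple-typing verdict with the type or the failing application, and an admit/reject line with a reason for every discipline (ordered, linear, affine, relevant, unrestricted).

use counts: a (λ-bound): 2×; d (λ-bound): 0×; e (λ-bound): 0×
left-to-right use order: a, a
typing: the term checks, with type (Bool -> Int) -> Bool -> Int
ordered: ✗ — needs contraction — a ×2; d, e left unused
linear: ✗ — needs contraction — a ×2; d, e left unused
affine: ✗ — needs contraction — a ×2
relevant: ✗ — d, e left unused
unrestricted: ✓ — simply typable at (Bool -> Int) -> Bool -> Int; W, C, E all held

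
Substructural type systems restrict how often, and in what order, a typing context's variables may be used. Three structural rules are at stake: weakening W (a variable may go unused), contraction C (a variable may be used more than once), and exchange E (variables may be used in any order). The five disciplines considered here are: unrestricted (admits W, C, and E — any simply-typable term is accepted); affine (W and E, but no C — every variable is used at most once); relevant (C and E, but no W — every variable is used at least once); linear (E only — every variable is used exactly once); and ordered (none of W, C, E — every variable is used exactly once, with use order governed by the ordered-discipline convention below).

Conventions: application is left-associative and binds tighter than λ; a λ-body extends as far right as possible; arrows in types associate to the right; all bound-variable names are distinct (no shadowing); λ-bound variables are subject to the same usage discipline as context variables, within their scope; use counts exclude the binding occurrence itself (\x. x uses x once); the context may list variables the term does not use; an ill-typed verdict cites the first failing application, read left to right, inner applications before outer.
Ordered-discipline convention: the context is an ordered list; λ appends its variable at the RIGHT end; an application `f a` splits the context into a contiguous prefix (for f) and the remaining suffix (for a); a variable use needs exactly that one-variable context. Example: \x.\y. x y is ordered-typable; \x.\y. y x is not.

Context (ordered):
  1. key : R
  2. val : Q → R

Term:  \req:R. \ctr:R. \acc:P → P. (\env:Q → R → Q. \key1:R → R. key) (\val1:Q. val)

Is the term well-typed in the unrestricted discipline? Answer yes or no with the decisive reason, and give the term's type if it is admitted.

no — the type mismatch rejects it
usage: key: 1, val: 1, req (λ-bound): 0, ctr (λ-bound): 0, acc (λ-bound): 0, env (λ-bound): 0, key1 (λ-bound): 0, val1 (λ-bound): 0
order of uses: key, val
typing: ill-typed: an argument Q → Q → R mismatches the expected Q → R → Q
across the five disciplines: ordered ✗ | linear ✗ | affine ✗ | relevant ✗ | unrestricted ✗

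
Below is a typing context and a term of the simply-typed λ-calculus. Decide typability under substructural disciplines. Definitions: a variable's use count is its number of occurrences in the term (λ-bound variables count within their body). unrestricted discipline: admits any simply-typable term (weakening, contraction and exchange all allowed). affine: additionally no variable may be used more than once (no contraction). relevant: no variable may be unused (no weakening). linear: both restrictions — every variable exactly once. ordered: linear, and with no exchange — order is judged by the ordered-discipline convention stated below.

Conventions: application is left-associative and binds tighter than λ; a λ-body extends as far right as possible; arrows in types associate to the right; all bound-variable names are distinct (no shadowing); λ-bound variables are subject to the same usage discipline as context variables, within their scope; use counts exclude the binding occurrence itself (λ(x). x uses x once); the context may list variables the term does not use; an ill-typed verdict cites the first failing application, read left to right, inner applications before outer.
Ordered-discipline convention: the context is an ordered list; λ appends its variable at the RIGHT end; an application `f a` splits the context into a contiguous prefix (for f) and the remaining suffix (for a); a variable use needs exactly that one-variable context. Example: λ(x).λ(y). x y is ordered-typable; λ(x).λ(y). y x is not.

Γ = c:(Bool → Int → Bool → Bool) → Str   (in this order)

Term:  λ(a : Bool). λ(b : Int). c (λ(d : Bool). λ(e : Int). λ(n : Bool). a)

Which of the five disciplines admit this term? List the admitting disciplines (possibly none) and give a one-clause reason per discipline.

admitted by: affine, unrestricted
counts: c: 1; a (bound): 1; b (bound): 0; d (bound): 0; e (bound): 0; n (bound): 0
uses in reading order: c, a
typing: the term checks, with type Bool → Int → Str
ordered ✗ (b, d, e, n never used (weakening))
linear ✗ (b, d, e, n never used (weakening))
affine ✓ (at most one use each (c, a, b, d, e, n))
relevant ✗ (b, d, e, n never used (weakening))
unrestricted ✓ (typability at Bool → Int → Str is all that's needed)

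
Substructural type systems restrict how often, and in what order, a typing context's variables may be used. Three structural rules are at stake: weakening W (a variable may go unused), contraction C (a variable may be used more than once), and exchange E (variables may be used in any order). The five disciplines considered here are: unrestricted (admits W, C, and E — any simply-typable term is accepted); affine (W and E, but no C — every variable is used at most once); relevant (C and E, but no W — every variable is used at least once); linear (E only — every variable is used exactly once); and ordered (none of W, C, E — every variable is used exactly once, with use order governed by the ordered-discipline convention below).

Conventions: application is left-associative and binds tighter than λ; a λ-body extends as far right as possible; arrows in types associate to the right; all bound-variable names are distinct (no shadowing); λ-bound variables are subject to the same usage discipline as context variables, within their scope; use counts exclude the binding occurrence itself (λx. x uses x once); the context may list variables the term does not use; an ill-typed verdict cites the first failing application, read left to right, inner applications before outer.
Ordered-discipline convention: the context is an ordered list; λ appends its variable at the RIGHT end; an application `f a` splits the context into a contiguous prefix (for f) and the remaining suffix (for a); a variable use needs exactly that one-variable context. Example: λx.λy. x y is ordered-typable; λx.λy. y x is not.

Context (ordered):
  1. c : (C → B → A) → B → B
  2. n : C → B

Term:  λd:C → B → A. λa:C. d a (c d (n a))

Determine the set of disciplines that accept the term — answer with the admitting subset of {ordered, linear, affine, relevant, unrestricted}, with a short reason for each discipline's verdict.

admitted in: relevant, unrestricted
counts: c=1, n=1, d (λ-bound)=2, a (λ-bound)=2
uses in reading order: d, a, c, d, n, a
typing: the term checks, with type (C → B → A) → C → A
ordered ✗ (needs contraction — d ×2, a ×2)
linear ✗ (needs contraction — d ×2, a ×2)
affine ✗ (needs contraction — d ×2, a ×2)
relevant ✓ (c, n, d, a: all used, weakening unneeded)
unrestricted ✓ (simply typable at (C → B → A) → C → A; W, C, E all held)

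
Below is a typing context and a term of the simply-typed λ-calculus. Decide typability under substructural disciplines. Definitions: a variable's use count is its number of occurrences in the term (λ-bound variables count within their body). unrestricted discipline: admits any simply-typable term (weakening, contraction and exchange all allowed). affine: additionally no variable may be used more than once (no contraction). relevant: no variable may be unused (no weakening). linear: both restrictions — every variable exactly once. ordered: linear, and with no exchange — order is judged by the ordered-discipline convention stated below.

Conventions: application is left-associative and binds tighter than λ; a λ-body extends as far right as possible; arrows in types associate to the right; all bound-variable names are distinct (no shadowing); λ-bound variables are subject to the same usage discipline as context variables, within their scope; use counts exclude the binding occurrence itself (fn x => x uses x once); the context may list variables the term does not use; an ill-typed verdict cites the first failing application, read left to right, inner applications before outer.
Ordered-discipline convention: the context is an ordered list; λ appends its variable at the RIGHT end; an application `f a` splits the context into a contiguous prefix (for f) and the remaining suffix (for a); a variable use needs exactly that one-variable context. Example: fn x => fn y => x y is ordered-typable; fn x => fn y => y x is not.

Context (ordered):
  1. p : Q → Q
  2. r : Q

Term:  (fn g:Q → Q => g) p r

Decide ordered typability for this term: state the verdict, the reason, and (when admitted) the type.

yes — p, r, g: once each, no exchange needed; term : Q
variable uses: p=1, r=1, g [bound]=1
order of uses: g, p, r
typing: ✓ — Q
summary: ordered ✓ | linear ✓ | affine ✓ | relevant ✓ | unrestricted ✓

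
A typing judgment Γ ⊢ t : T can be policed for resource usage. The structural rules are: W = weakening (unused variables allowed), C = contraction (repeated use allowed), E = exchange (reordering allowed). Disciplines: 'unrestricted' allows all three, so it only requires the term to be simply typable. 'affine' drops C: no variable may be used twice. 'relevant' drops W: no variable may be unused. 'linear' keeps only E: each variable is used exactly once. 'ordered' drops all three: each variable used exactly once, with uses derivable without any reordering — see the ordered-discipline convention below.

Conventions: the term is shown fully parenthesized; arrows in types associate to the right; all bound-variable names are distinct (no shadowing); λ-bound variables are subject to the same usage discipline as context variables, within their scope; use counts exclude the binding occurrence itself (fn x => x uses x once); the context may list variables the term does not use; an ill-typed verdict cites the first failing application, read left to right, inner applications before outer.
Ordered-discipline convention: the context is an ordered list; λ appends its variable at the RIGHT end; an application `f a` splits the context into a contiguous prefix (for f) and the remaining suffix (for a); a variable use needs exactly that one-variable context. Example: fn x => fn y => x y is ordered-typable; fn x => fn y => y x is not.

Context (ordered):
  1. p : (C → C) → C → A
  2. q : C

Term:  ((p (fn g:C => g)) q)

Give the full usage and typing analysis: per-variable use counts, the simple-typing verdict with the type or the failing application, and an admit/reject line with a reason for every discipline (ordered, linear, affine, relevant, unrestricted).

counts: p: 1; q: 1; g (λ-bound): 1
order of uses: p, g, q
typing: well-typed at A
ordered ✓ (single-use (p, q, g), ordered derivation ok)
linear ✓ (each of p, q, g used exactly once)
affine ✓ (p, q, g: no repeats, contraction unneeded)
relevant ✓ (p, q, g: all used, weakening unneeded)
unrestricted ✓ (type-checks (A) and nothing is barred)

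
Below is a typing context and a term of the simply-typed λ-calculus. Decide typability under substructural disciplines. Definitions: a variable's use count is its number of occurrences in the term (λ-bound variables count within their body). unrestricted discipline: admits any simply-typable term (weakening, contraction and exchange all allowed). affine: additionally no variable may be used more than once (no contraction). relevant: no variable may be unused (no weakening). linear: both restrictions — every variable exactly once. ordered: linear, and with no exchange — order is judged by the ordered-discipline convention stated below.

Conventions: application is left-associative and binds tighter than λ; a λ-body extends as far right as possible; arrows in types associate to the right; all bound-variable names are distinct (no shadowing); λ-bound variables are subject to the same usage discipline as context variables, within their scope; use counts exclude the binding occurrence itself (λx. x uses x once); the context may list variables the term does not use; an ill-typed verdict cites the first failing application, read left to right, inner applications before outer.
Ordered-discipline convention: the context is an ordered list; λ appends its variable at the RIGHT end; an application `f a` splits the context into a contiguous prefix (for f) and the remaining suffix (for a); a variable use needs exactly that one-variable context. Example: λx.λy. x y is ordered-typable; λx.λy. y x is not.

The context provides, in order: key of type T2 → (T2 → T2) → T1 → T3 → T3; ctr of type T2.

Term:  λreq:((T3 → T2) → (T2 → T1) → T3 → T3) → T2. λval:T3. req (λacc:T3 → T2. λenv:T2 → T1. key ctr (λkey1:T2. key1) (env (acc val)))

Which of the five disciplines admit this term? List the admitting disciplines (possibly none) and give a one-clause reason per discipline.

admitted in: linear, affine, relevant, unrestricted
variable uses: key=1; ctr=1; req (λ-bound)=1; val (λ-bound)=1; acc (λ-bound)=1; env (λ-bound)=1; key1 (λ-bound)=1
use order (left to right): req, key, ctr, key1, env, acc, val
typing: ✓ — (((T3 → T2) → (T2 → T1) → T3 → T3) → T2) → T3 → T2
ordered: ✗, use order req, key, ctr, key1, env, acc, val needs exchange
linear: ✓, each of key, ctr, req, val, acc, env, key1 used exactly once
affine: ✓, none of key, ctr, req, val, acc, env, key1 used more than once
relevant: ✓, key, ctr, req, val, acc, env, key1: all used, weakening unneeded
unrestricted: ✓, typability at (((T3 → T2) → (T2 → T1) → T3 → T3) → T2) → T3 → T2 is all that's needed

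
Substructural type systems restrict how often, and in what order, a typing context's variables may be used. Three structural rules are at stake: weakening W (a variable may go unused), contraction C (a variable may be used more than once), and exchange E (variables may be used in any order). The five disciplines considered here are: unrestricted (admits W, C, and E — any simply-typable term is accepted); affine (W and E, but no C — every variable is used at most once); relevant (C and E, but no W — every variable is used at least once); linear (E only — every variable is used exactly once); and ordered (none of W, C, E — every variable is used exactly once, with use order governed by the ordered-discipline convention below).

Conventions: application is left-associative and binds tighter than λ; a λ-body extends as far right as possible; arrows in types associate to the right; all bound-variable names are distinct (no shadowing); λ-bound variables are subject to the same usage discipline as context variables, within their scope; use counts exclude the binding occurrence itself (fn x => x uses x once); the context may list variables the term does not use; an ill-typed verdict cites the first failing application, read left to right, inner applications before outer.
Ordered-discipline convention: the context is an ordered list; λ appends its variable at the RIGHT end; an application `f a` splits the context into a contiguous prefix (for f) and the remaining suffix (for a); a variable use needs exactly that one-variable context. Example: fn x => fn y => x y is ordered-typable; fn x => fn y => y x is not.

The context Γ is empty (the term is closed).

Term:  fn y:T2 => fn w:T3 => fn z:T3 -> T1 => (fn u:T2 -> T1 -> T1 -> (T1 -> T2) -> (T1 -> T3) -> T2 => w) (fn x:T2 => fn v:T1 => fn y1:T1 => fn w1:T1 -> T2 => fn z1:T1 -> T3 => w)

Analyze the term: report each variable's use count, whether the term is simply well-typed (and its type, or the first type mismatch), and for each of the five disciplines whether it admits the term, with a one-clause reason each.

use counts: y [bound]=0; w [bound]=2; z [bound]=0; u [bound]=0; x [bound]=0; v [bound]=0; y1 [bound]=0; w1 [bound]=0; z1 [bound]=0
order of uses: w, w
typing: ill-typed: an argument T2 -> T1 -> T1 -> (T1 -> T2) -> (T1 -> T3) -> T3 mismatches the expected T2 -> T1 -> T1 -> (T1 -> T2) -> (T1 -> T3) -> T2
ordered ✗ (the type mismatch rejects it)
linear ✗ (not simply typable)
affine ✗ (fails simple typing)
relevant ✗ (a type mismatch blocks all five)
unrestricted ✗ (the type mismatch rejects it)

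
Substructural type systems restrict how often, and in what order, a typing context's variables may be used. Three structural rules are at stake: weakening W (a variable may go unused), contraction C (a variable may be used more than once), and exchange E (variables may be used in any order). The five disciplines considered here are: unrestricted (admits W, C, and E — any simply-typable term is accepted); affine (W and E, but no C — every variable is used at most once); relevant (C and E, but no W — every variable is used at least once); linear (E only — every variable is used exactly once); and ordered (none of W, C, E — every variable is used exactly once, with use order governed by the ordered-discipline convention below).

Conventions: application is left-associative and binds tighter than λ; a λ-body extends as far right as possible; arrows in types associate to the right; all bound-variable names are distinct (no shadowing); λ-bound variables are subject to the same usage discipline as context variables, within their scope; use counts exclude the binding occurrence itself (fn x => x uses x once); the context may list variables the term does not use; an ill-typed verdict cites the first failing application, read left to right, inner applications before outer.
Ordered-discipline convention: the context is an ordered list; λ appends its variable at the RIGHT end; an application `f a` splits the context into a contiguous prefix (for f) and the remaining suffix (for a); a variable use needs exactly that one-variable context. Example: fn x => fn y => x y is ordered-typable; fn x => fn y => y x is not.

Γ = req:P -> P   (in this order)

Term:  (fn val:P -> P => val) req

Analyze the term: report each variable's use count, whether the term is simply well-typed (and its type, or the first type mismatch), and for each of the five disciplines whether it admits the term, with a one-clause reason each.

usage: req: 1×; val (λ-bound): 1×
left-to-right use order: val, req
typing: well-typed — term : P -> P
ordered ✓ (one use each (req, val); ordered split holds)
linear ✓ (each of req, val used exactly once)
affine ✓ (none of req, val used more than once)
relevant ✓ (every one of req, val appears)
unrestricted ✓ (type-checks (P -> P) and nothing is barred)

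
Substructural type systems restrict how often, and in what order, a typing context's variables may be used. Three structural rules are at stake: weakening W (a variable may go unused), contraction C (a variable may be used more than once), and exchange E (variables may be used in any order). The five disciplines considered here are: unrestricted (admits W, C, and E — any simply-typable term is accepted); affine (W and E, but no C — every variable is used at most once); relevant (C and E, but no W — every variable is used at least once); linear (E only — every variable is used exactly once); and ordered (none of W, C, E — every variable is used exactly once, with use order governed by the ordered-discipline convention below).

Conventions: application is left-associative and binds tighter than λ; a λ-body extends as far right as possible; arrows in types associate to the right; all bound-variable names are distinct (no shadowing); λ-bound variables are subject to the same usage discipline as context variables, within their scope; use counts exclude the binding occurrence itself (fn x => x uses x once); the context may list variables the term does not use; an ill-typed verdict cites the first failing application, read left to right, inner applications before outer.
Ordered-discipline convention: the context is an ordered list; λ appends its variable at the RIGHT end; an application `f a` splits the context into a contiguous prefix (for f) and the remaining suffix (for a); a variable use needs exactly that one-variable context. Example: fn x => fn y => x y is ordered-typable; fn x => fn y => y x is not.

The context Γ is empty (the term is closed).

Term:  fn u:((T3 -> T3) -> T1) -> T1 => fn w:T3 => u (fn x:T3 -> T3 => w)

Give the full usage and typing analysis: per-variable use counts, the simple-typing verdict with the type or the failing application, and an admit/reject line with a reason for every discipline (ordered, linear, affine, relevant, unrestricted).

variable uses: u [bound]: 1, w [bound]: 1, x [bound]: 0
uses in reading order: u, w
typing: ill-typed: a function awaiting (T3 -> T3) -> T1 gets (T3 -> T3) -> T3
ordered: ✗ — the type mismatch rejects it
linear: ✗ — not simply typable
affine: ✗ — fails simple typing
relevant: ✗ — a type mismatch blocks all five
unrestricted: ✗ — the type mismatch rejects it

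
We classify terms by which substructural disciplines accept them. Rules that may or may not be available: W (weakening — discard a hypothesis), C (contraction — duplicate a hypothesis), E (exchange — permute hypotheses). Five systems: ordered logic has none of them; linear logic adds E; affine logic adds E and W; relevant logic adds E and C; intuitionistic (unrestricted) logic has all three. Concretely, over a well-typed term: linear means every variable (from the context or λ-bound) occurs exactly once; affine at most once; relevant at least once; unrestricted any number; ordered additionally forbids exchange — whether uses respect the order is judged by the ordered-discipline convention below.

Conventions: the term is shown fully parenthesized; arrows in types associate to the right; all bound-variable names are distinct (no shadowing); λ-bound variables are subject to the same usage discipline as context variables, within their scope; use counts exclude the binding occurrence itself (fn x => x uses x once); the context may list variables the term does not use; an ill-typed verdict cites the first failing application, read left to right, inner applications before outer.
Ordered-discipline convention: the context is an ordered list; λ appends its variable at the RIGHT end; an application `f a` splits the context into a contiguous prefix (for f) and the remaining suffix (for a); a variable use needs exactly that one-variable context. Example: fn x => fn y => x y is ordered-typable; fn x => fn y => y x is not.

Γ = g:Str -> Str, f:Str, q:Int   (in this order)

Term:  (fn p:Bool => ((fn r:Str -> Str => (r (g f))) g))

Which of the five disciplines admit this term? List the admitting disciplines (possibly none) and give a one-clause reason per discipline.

admitting disciplines: unrestricted
use counts: g: 2; f: 1; q: 0; p (bound): 0; r (bound): 1
left-to-right use order: r, g, f, g
typing: well-typed — term : Bool -> Str
ordered: ✗ — repeated use of g ×2; q, p left unused
linear: ✗ — repeated use of g ×2; q, p left unused
affine: ✗ — repeated use of g ×2
relevant: ✗ — q, p left unused
unrestricted: ✓ — simply typable at Bool -> Str; W, C, E all held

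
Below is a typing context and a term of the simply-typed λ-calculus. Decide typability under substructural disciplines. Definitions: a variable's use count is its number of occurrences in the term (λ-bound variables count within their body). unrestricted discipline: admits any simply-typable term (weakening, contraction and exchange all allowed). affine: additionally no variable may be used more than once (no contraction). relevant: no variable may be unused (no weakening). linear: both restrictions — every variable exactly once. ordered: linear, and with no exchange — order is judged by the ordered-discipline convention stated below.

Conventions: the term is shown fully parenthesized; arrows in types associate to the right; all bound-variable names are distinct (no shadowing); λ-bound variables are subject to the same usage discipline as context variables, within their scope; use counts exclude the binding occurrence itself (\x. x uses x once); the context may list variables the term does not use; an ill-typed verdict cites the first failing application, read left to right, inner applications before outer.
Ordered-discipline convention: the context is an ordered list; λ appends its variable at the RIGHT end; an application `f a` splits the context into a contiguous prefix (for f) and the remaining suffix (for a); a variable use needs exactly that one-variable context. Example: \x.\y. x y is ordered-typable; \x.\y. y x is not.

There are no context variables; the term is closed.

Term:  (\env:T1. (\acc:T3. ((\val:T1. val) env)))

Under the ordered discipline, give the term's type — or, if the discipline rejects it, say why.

not well-typed under ordered — acc left unused
usage: env [bound]: 1, acc [bound]: 0, val [bound]: 1
uses in reading order: val, env
typing: ✓ — T1 -> T3 -> T1
all disciplines: ordered ✗, linear ✗, affine ✓, relevant ✗, unrestricted ✓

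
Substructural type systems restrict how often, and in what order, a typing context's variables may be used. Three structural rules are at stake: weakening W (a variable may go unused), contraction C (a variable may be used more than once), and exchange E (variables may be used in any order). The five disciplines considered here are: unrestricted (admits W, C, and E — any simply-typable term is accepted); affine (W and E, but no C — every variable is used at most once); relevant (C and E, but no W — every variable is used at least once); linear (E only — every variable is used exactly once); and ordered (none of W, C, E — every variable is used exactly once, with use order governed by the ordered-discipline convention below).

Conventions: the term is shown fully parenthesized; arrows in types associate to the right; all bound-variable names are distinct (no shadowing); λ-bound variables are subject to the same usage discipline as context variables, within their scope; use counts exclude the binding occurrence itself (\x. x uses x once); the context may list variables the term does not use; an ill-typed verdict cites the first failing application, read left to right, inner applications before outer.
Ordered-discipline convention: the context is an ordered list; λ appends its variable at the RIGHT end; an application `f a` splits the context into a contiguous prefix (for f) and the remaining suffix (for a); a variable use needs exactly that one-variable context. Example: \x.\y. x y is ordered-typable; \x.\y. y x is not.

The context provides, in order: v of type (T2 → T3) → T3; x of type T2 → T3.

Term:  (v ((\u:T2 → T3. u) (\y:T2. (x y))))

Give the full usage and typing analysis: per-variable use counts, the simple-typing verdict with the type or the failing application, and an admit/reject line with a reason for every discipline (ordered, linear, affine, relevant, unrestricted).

variable uses: v: 1×, x: 1×, u [bound]: 1×, y [bound]: 1×
order of uses: v, u, x, y
typing: well-typed — term : T3
ordered ✓ (single-use (v, x, u, y), ordered derivation ok)
linear ✓ (exactly-once usage across v, x, u, y)
affine ✓ (v, x, u, y: no repeats, contraction unneeded)
relevant ✓ (at least one use each (v, x, u, y))
unrestricted ✓ (type-checks (T3) and nothing is barred)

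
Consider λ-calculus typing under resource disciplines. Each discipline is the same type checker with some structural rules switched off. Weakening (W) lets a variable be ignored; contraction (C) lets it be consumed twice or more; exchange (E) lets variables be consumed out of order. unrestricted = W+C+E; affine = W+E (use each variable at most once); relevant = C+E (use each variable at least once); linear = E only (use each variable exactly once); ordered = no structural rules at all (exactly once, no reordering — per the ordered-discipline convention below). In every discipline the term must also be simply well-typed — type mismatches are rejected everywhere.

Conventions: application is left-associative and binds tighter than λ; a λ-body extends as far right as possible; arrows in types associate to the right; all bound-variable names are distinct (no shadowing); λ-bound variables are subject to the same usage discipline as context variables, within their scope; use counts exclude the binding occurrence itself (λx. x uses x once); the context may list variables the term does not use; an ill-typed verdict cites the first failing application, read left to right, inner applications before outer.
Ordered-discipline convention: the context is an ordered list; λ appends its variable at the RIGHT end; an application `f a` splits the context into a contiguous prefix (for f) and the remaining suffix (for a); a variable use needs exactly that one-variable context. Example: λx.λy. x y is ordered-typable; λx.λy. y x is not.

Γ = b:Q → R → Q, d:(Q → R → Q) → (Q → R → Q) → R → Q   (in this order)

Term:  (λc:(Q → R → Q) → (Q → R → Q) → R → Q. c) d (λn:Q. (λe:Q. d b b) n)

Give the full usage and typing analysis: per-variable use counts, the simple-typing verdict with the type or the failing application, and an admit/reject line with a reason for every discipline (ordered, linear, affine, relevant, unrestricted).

use counts: b: 2×; d: 2×; c (bound): 1×; n (bound): 1×; e (bound): 0×
uses in reading order: c, d, d, b, b, n
typing: well-typed at (Q → R → Q) → R → Q
ordered ✗ (b ×2, d ×2 used more than once (contraction); needs weakening: e unused)
linear ✗ (b ×2, d ×2 used more than once (contraction); needs weakening: e unused)
affine ✗ (b ×2, d ×2 used more than once (contraction))
relevant ✗ (needs weakening: e unused)
unrestricted ✓ (well-typed at (Q → R → Q) → R → Q; no restrictions here)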